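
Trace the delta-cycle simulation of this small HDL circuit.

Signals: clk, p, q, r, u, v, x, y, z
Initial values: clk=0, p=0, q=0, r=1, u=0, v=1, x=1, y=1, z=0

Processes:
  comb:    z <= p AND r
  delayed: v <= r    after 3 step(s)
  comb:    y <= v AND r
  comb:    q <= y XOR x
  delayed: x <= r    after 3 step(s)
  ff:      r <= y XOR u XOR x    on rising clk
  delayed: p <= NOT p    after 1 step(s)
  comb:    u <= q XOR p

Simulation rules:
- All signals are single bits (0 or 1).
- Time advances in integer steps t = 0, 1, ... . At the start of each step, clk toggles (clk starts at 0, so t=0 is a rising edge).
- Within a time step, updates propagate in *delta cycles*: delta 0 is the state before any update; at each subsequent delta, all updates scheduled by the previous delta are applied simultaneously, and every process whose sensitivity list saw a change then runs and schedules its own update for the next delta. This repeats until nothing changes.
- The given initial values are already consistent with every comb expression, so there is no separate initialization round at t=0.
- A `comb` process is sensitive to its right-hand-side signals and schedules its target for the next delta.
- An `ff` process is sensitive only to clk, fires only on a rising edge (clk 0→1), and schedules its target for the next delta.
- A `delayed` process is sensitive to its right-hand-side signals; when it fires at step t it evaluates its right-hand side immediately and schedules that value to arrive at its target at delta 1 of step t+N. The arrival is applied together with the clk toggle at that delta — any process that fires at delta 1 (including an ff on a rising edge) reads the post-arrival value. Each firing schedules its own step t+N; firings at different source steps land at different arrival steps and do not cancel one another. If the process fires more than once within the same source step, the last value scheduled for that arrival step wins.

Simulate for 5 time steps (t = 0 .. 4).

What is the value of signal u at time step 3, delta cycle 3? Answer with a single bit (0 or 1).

t0.Δ0 q=0 x=1 y=1 p=0 z=0 v=1 r=1 clk=0 u=0
t0.Δ1 q=0 x=1 y=1 p=0 z=0 v=1 r=1 clk=1 u=0
t0.Δ2 q=0 x=1 y=1 p=0 z=0 v=1 r=0 clk=1 u=0
t0.Δ3 q=0 x=1 y=0 p=0 z=0 v=1 r=0 clk=1 u=0
t0.Δ4 q=1 x=1 y=0 p=0 z=0 v=1 r=0 clk=1 u=0
t0.Δ5 q=1 x=1 y=0 p=0 z=0 v=1 r=0 clk=1 u=1
t1.Δ0 q=1 x=1 y=0 p=0 z=0 v=1 r=0 clk=1 u=1
t1.Δ1 q=1 x=1 y=0 p=0 z=0 v=1 r=0 clk=0 u=1
t2.Δ0 q=1 x=1 y=0 p=0 z=0 v=1 r=0 clk=0 u=1
t2.Δ1 q=1 x=1 y=0 p=0 z=0 v=1 r=0 clk=1 u=1
t3.Δ0 q=1 x=1 y=0 p=0 z=0 v=1 r=0 clk=1 u=1
t3.Δ1 q=1 x=0 y=0 p=0 z=0 v=0 r=0 clk=0 u=1
t3.Δ2 q=0 x=0 y=0 p=0 z=0 v=0 r=0 clk=0 u=1
t3.Δ3 q=0 x=0 y=0 p=0 z=0 v=0 r=0 clk=0 u=0
t4.Δ0 q=0 x=0 y=0 p=0 z=0 v=0 r=0 clk=0 u=0
t4.Δ1 q=0 x=0 y=0 p=0 z=0 v=0 r=0 clk=1 u=0

0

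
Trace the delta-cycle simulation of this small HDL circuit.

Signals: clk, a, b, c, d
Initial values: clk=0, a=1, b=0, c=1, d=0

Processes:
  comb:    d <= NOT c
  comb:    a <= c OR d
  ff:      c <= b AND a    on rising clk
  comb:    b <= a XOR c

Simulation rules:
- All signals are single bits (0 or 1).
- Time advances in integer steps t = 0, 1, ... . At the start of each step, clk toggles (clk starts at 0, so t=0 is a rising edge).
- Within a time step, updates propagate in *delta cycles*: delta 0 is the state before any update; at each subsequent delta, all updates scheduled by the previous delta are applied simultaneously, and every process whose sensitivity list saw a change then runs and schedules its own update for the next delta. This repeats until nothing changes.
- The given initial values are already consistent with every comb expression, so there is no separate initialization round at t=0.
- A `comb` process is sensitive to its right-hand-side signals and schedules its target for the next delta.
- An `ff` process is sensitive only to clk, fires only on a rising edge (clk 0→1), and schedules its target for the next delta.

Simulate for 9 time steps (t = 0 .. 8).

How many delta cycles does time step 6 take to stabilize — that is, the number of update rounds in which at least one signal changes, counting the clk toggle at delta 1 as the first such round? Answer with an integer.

3

t=0 Δ0: b=0 a=1 c=1 clk=0 d=0
  Δ1: clk:0→1
  Δ2: c:1→0
  Δ3: b:0→1, a:1→0, d:0→1
  Δ4: b:1→0, a:0→1
  Δ5: b:0→1
  (5Δ to stable)
t=1 Δ0: b=1 a=1 c=0 clk=1 d=1
  Δ1: clk:1→0
  (1Δ to stable)
t=2 Δ0: b=1 a=1 c=0 clk=0 d=1
  Δ1: clk:0→1
  Δ2: c:0→1
  Δ3: b:1→0, d:1→0
  (3Δ to stable)
t=3 Δ0: b=0 a=1 c=1 clk=1 d=0
  Δ1: clk:1→0
  (1Δ to stable)
t=4 Δ0: b=0 a=1 c=1 clk=0 d=0
  Δ1: clk:0→1
  Δ2: c:1→0
  Δ3: b:0→1, a:1→0, d:0→1
  Δ4: b:1→0, a:0→1
  Δ5: b:0→1
  (5Δ to stable)
t=5 Δ0: b=1 a=1 c=0 clk=1 d=1
  Δ1: clk:1→0
  (1Δ to stable)
t=6 Δ0: b=1 a=1 c=0 clk=0 d=1
  Δ1: clk:0→1
  Δ2: c:0→1
  Δ3: b:1→0, d:1→0
  (3Δ to stable)
t=7 Δ0: b=0 a=1 c=1 clk=1 d=0
  Δ1: clk:1→0
  (1Δ to stable)
t=8 Δ0: b=0 a=1 c=1 clk=0 d=0
  Δ1: clk:0→1
  Δ2: c:1→0
  Δ3: b:0→1, a:1→0, d:0→1
  Δ4: b:1→0, a:0→1
  Δ5: b:0→1
  (5Δ to stable)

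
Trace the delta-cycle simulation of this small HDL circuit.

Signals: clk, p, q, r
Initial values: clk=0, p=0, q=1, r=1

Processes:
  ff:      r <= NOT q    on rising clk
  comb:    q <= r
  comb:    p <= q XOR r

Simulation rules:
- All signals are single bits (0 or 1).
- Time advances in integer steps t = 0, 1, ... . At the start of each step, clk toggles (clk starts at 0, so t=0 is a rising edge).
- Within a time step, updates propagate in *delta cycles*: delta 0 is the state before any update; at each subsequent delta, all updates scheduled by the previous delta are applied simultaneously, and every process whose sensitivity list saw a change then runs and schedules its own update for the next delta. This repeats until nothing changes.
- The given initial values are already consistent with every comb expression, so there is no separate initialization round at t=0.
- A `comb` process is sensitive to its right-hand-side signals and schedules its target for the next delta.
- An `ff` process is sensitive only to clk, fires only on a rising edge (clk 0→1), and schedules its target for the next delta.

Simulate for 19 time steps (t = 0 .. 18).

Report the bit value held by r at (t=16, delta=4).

0

t0.Δ0 clk=0 r=1 p=0 q=1
t0.Δ1 clk=1 r=1 p=0 q=1
t0.Δ2 clk=1 r=0 p=0 q=1
t0.Δ3 clk=1 r=0 p=1 q=0
t0.Δ4 clk=1 r=0 p=0 q=0
t1.Δ0 clk=1 r=0 p=0 q=0
t1.Δ1 clk=0 r=0 p=0 q=0
t2.Δ0 clk=0 r=0 p=0 q=0
t2.Δ1 clk=1 r=0 p=0 q=0
t2.Δ2 clk=1 r=1 p=0 q=0
t2.Δ3 clk=1 r=1 p=1 q=1
t2.Δ4 clk=1 r=1 p=0 q=1
t3.Δ0 clk=1 r=1 p=0 q=1
t3.Δ1 clk=0 r=1 p=0 q=1
t4.Δ0 clk=0 r=1 p=0 q=1
t4.Δ1 clk=1 r=1 p=0 q=1
t4.Δ2 clk=1 r=0 p=0 q=1
t4.Δ3 clk=1 r=0 p=1 q=0
t4.Δ4 clk=1 r=0 p=0 q=0
t5.Δ0 clk=1 r=0 p=0 q=0
t5.Δ1 clk=0 r=0 p=0 q=0
t6.Δ0 clk=0 r=0 p=0 q=0
t6.Δ1 clk=1 r=0 p=0 q=0
t6.Δ2 clk=1 r=1 p=0 q=0
t6.Δ3 clk=1 r=1 p=1 q=1
t6.Δ4 clk=1 r=1 p=0 q=1
t7.Δ0 clk=1 r=1 p=0 q=1
t7.Δ1 clk=0 r=1 p=0 q=1
t8.Δ0 clk=0 r=1 p=0 q=1
t8.Δ1 clk=1 r=1 p=0 q=1
t8.Δ2 clk=1 r=0 p=0 q=1
t8.Δ3 clk=1 r=0 p=1 q=0
t8.Δ4 clk=1 r=0 p=0 q=0
t9.Δ0 clk=1 r=0 p=0 q=0
t9.Δ1 clk=0 r=0 p=0 q=0
t10.Δ0 clk=0 r=0 p=0 q=0
t10.Δ1 clk=1 r=0 p=0 q=0
t10.Δ2 clk=1 r=1 p=0 q=0
t10.Δ3 clk=1 r=1 p=1 q=1
t10.Δ4 clk=1 r=1 p=0 q=1
t11.Δ0 clk=1 r=1 p=0 q=1
t11.Δ1 clk=0 r=1 p=0 q=1
t12.Δ0 clk=0 r=1 p=0 q=1
t12.Δ1 clk=1 r=1 p=0 q=1
t12.Δ2 clk=1 r=0 p=0 q=1
t12.Δ3 clk=1 r=0 p=1 q=0
t12.Δ4 clk=1 r=0 p=0 q=0
t13.Δ0 clk=1 r=0 p=0 q=0
t13.Δ1 clk=0 r=0 p=0 q=0
t14.Δ0 clk=0 r=0 p=0 q=0
t14.Δ1 clk=1 r=0 p=0 q=0
t14.Δ2 clk=1 r=1 p=0 q=0
t14.Δ3 clk=1 r=1 p=1 q=1
t14.Δ4 clk=1 r=1 p=0 q=1
t15.Δ0 clk=1 r=1 p=0 q=1
t15.Δ1 clk=0 r=1 p=0 q=1
t16.Δ0 clk=0 r=1 p=0 q=1
t16.Δ1 clk=1 r=1 p=0 q=1
t16.Δ2 clk=1 r=0 p=0 q=1
t16.Δ3 clk=1 r=0 p=1 q=0
t16.Δ4 clk=1 r=0 p=0 q=0
t17.Δ0 clk=1 r=0 p=0 q=0
t17.Δ1 clk=0 r=0 p=0 q=0
t18.Δ0 clk=0 r=0 p=0 q=0
t18.Δ1 clk=1 r=0 p=0 q=0
t18.Δ2 clk=1 r=1 p=0 q=0
t18.Δ3 clk=1 r=1 p=1 q=1
t18.Δ4 clk=1 r=1 p=0 q=1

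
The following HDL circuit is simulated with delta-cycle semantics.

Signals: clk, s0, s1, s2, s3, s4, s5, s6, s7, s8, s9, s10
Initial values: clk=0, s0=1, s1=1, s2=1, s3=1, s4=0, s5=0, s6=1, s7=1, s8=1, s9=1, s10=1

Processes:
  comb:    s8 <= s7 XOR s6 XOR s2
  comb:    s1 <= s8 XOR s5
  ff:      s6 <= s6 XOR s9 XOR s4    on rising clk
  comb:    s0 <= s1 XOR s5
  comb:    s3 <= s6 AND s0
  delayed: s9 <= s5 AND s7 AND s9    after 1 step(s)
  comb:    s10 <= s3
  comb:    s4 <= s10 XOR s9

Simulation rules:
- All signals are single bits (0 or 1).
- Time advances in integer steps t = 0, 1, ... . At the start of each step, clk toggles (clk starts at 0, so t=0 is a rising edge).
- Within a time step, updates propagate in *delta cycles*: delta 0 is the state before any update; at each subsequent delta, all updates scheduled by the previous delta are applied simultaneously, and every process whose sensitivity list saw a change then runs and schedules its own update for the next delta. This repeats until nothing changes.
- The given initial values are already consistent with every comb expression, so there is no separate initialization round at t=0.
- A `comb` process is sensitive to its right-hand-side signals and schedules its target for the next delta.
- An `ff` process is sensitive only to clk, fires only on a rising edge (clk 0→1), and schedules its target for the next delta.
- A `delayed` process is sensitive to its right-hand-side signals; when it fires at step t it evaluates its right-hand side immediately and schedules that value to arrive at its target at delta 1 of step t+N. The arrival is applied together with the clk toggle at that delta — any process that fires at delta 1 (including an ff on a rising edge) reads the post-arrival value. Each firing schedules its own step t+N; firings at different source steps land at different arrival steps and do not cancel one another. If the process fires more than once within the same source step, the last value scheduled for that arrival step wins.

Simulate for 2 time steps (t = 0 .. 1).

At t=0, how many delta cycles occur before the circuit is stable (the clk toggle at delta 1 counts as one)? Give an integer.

t0.Δ0 s3=1 s5=0 s4=0 s6=1 s8=1 s10=1 s0=1 clk=0 s7=1 s2=1 s1=1 s9=1
t0.Δ1 s3=1 s5=0 s4=0 s6=1 s8=1 s10=1 s0=1 clk=1 s7=1 s2=1 s1=1 s9=1
t0.Δ2 s3=1 s5=0 s4=0 s6=0 s8=1 s10=1 s0=1 clk=1 s7=1 s2=1 s1=1 s9=1
t0.Δ3 s3=0 s5=0 s4=0 s6=0 s8=0 s10=1 s0=1 clk=1 s7=1 s2=1 s1=1 s9=1
t0.Δ4 s3=0 s5=0 s4=0 s6=0 s8=0 s10=0 s0=1 clk=1 s7=1 s2=1 s1=0 s9=1
t0.Δ5 s3=0 s5=0 s4=1 s6=0 s8=0 s10=0 s0=0 clk=1 s7=1 s2=1 s1=0 s9=1
t1.Δ0 s3=0 s5=0 s4=1 s6=0 s8=0 s10=0 s0=0 clk=1 s7=1 s2=1 s1=0 s9=1
t1.Δ1 s3=0 s5=0 s4=1 s6=0 s8=0 s10=0 s0=0 clk=0 s7=1 s2=1 s1=0 s9=1

5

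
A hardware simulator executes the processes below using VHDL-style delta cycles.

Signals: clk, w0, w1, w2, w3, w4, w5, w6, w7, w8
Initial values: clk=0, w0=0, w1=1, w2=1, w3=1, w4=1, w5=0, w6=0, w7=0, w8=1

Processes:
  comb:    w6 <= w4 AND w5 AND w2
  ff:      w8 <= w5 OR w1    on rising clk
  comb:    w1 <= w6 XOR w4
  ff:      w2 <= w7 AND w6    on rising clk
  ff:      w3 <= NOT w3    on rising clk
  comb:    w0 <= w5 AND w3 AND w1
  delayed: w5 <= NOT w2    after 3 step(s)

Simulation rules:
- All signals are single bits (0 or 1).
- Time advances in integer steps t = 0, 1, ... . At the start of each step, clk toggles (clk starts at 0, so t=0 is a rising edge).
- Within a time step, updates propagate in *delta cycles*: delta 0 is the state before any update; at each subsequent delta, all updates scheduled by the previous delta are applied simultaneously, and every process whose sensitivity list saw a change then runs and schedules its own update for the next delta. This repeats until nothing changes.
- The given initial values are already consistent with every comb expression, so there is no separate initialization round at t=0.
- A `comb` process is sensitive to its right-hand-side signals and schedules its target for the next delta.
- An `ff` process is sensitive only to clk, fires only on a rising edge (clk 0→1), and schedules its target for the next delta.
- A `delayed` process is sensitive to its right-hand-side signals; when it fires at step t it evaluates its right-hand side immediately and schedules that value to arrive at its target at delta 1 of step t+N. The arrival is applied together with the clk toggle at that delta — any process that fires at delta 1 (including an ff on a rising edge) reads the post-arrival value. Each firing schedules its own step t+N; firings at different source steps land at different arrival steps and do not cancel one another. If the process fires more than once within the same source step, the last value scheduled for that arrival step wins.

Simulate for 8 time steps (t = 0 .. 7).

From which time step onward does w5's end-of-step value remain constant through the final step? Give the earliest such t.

3

t=0 Δ0: clk=0 w7=0 w1=1 w4=1 w6=0 w3=1 w2=1 w0=0 w5=0 w8=1
  Δ1: clk:0→1
  Δ2: w3:1→0, w2:1→0
  (2Δ to stable)
t=1 Δ0: clk=1 w7=0 w1=1 w4=1 w6=0 w3=0 w2=0 w0=0 w5=0 w8=1
  Δ1: clk:1→0
  (1Δ to stable)
t=2 Δ0: clk=0 w7=0 w1=1 w4=1 w6=0 w3=0 w2=0 w0=0 w5=0 w8=1
  Δ1: clk:0→1
  Δ2: w3:0→1
  (2Δ to stable)
t=3 Δ0: clk=1 w7=0 w1=1 w4=1 w6=0 w3=1 w2=0 w0=0 w5=0 w8=1
  Δ1: clk:1→0, w5:0→1
  Δ2: w0:0→1
  (2Δ to stable)
t=4 Δ0: clk=0 w7=0 w1=1 w4=1 w6=0 w3=1 w2=0 w0=1 w5=1 w8=1
  Δ1: clk:0→1
  Δ2: w3:1→0
  Δ3: w0:1→0
  (3Δ to stable)
t=5 Δ0: clk=1 w7=0 w1=1 w4=1 w6=0 w3=0 w2=0 w0=0 w5=1 w8=1
  Δ1: clk:1→0
  (1Δ to stable)
t=6 Δ0: clk=0 w7=0 w1=1 w4=1 w6=0 w3=0 w2=0 w0=0 w5=1 w8=1
  Δ1: clk:0→1
  Δ2: w3:0→1
  Δ3: w0:0→1
  (3Δ to stable)
t=7 Δ0: clk=1 w7=0 w1=1 w4=1 w6=0 w3=1 w2=0 w0=1 w5=1 w8=1
  Δ1: clk:1→0
  (1Δ to stable)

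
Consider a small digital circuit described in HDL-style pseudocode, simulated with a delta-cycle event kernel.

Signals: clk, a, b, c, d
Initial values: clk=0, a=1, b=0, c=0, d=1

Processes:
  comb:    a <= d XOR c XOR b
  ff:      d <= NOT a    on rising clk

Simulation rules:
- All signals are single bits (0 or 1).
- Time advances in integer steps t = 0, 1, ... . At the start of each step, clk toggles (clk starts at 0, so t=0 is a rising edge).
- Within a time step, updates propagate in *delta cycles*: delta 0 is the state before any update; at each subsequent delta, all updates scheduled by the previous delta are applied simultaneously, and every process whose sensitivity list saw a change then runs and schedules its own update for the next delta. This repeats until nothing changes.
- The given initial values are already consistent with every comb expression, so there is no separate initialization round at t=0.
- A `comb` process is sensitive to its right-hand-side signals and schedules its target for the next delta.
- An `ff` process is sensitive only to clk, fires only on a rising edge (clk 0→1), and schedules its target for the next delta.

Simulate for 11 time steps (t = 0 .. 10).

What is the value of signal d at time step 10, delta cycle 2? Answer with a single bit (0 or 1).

1

t0.Δ0 b=0 d=1 clk=0 c=0 a=1
t0.Δ1 b=0 d=1 clk=1 c=0 a=1
t0.Δ2 b=0 d=0 clk=1 c=0 a=1
t0.Δ3 b=0 d=0 clk=1 c=0 a=0
t1.Δ0 b=0 d=0 clk=1 c=0 a=0
t1.Δ1 b=0 d=0 clk=0 c=0 a=0
t2.Δ0 b=0 d=0 clk=0 c=0 a=0
t2.Δ1 b=0 d=0 clk=1 c=0 a=0
t2.Δ2 b=0 d=1 clk=1 c=0 a=0
t2.Δ3 b=0 d=1 clk=1 c=0 a=1
t3.Δ0 b=0 d=1 clk=1 c=0 a=1
t3.Δ1 b=0 d=1 clk=0 c=0 a=1
t4.Δ0 b=0 d=1 clk=0 c=0 a=1
t4.Δ1 b=0 d=1 clk=1 c=0 a=1
t4.Δ2 b=0 d=0 clk=1 c=0 a=1
t4.Δ3 b=0 d=0 clk=1 c=0 a=0
t5.Δ0 b=0 d=0 clk=1 c=0 a=0
t5.Δ1 b=0 d=0 clk=0 c=0 a=0
t6.Δ0 b=0 d=0 clk=0 c=0 a=0
t6.Δ1 b=0 d=0 clk=1 c=0 a=0
t6.Δ2 b=0 d=1 clk=1 c=0 a=0
t6.Δ3 b=0 d=1 clk=1 c=0 a=1
t7.Δ0 b=0 d=1 clk=1 c=0 a=1
t7.Δ1 b=0 d=1 clk=0 c=0 a=1
t8.Δ0 b=0 d=1 clk=0 c=0 a=1
t8.Δ1 b=0 d=1 clk=1 c=0 a=1
t8.Δ2 b=0 d=0 clk=1 c=0 a=1
t8.Δ3 b=0 d=0 clk=1 c=0 a=0
t9.Δ0 b=0 d=0 clk=1 c=0 a=0
t9.Δ1 b=0 d=0 clk=0 c=0 a=0
t10.Δ0 b=0 d=0 clk=0 c=0 a=0
t10.Δ1 b=0 d=0 clk=1 c=0 a=0
t10.Δ2 b=0 d=1 clk=1 c=0 a=0
t10.Δ3 b=0 d=1 clk=1 c=0 a=1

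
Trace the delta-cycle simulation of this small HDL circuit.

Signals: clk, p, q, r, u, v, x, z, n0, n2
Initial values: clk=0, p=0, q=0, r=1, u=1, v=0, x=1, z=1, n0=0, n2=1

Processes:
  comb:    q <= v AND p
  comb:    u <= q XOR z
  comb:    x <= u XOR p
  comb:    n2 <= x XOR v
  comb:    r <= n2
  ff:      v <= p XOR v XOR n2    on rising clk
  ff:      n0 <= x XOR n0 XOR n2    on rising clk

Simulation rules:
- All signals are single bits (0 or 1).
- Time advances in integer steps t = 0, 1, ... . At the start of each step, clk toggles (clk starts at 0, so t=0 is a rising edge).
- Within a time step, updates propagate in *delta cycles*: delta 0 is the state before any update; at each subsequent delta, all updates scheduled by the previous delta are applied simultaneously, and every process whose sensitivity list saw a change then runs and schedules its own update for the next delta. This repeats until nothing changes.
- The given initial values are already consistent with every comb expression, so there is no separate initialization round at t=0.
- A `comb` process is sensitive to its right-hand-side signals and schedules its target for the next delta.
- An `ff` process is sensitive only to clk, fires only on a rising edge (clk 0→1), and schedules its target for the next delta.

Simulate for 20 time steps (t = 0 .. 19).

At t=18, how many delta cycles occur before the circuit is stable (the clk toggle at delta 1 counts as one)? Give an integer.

2

t0.Δ0 z=1 r=1 u=1 x=1 n2=1 p=0 v=0 n0=0 q=0 clk=0
t0.Δ1 z=1 r=1 u=1 x=1 n2=1 p=0 v=0 n0=0 q=0 clk=1
t0.Δ2 z=1 r=1 u=1 x=1 n2=1 p=0 v=1 n0=0 q=0 clk=1
t0.Δ3 z=1 r=1 u=1 x=1 n2=0 p=0 v=1 n0=0 q=0 clk=1
t0.Δ4 z=1 r=0 u=1 x=1 n2=0 p=0 v=1 n0=0 q=0 clk=1
t1.Δ0 z=1 r=0 u=1 x=1 n2=0 p=0 v=1 n0=0 q=0 clk=1
t1.Δ1 z=1 r=0 u=1 x=1 n2=0 p=0 v=1 n0=0 q=0 clk=0
t2.Δ0 z=1 r=0 u=1 x=1 n2=0 p=0 v=1 n0=0 q=0 clk=0
t2.Δ1 z=1 r=0 u=1 x=1 n2=0 p=0 v=1 n0=0 q=0 clk=1
t2.Δ2 z=1 r=0 u=1 x=1 n2=0 p=0 v=1 n0=1 q=0 clk=1
t3.Δ0 z=1 r=0 u=1 x=1 n2=0 p=0 v=1 n0=1 q=0 clk=1
t3.Δ1 z=1 r=0 u=1 x=1 n2=0 p=0 v=1 n0=1 q=0 clk=0
t4.Δ0 z=1 r=0 u=1 x=1 n2=0 p=0 v=1 n0=1 q=0 clk=0
t4.Δ1 z=1 r=0 u=1 x=1 n2=0 p=0 v=1 n0=1 q=0 clk=1
t4.Δ2 z=1 r=0 u=1 x=1 n2=0 p=0 v=1 n0=0 q=0 clk=1
t5.Δ0 z=1 r=0 u=1 x=1 n2=0 p=0 v=1 n0=0 q=0 clk=1
t5.Δ1 z=1 r=0 u=1 x=1 n2=0 p=0 v=1 n0=0 q=0 clk=0
t6.Δ0 z=1 r=0 u=1 x=1 n2=0 p=0 v=1 n0=0 q=0 clk=0
t6.Δ1 z=1 r=0 u=1 x=1 n2=0 p=0 v=1 n0=0 q=0 clk=1
t6.Δ2 z=1 r=0 u=1 x=1 n2=0 p=0 v=1 n0=1 q=0 clk=1
t7.Δ0 z=1 r=0 u=1 x=1 n2=0 p=0 v=1 n0=1 q=0 clk=1
t7.Δ1 z=1 r=0 u=1 x=1 n2=0 p=0 v=1 n0=1 q=0 clk=0
t8.Δ0 z=1 r=0 u=1 x=1 n2=0 p=0 v=1 n0=1 q=0 clk=0
t8.Δ1 z=1 r=0 u=1 x=1 n2=0 p=0 v=1 n0=1 q=0 clk=1
t8.Δ2 z=1 r=0 u=1 x=1 n2=0 p=0 v=1 n0=0 q=0 clk=1
t9.Δ0 z=1 r=0 u=1 x=1 n2=0 p=0 v=1 n0=0 q=0 clk=1
t9.Δ1 z=1 r=0 u=1 x=1 n2=0 p=0 v=1 n0=0 q=0 clk=0
t10.Δ0 z=1 r=0 u=1 x=1 n2=0 p=0 v=1 n0=0 q=0 clk=0
t10.Δ1 z=1 r=0 u=1 x=1 n2=0 p=0 v=1 n0=0 q=0 clk=1
t10.Δ2 z=1 r=0 u=1 x=1 n2=0 p=0 v=1 n0=1 q=0 clk=1
t11.Δ0 z=1 r=0 u=1 x=1 n2=0 p=0 v=1 n0=1 q=0 clk=1
t11.Δ1 z=1 r=0 u=1 x=1 n2=0 p=0 v=1 n0=1 q=0 clk=0
t12.Δ0 z=1 r=0 u=1 x=1 n2=0 p=0 v=1 n0=1 q=0 clk=0
t12.Δ1 z=1 r=0 u=1 x=1 n2=0 p=0 v=1 n0=1 q=0 clk=1
t12.Δ2 z=1 r=0 u=1 x=1 n2=0 p=0 v=1 n0=0 q=0 clk=1
t13.Δ0 z=1 r=0 u=1 x=1 n2=0 p=0 v=1 n0=0 q=0 clk=1
t13.Δ1 z=1 r=0 u=1 x=1 n2=0 p=0 v=1 n0=0 q=0 clk=0
t14.Δ0 z=1 r=0 u=1 x=1 n2=0 p=0 v=1 n0=0 q=0 clk=0
t14.Δ1 z=1 r=0 u=1 x=1 n2=0 p=0 v=1 n0=0 q=0 clk=1
t14.Δ2 z=1 r=0 u=1 x=1 n2=0 p=0 v=1 n0=1 q=0 clk=1
t15.Δ0 z=1 r=0 u=1 x=1 n2=0 p=0 v=1 n0=1 q=0 clk=1
t15.Δ1 z=1 r=0 u=1 x=1 n2=0 p=0 v=1 n0=1 q=0 clk=0
t16.Δ0 z=1 r=0 u=1 x=1 n2=0 p=0 v=1 n0=1 q=0 clk=0
t16.Δ1 z=1 r=0 u=1 x=1 n2=0 p=0 v=1 n0=1 q=0 clk=1
t16.Δ2 z=1 r=0 u=1 x=1 n2=0 p=0 v=1 n0=0 q=0 clk=1
t17.Δ0 z=1 r=0 u=1 x=1 n2=0 p=0 v=1 n0=0 q=0 clk=1
t17.Δ1 z=1 r=0 u=1 x=1 n2=0 p=0 v=1 n0=0 q=0 clk=0
t18.Δ0 z=1 r=0 u=1 x=1 n2=0 p=0 v=1 n0=0 q=0 clk=0
t18.Δ1 z=1 r=0 u=1 x=1 n2=0 p=0 v=1 n0=0 q=0 clk=1
t18.Δ2 z=1 r=0 u=1 x=1 n2=0 p=0 v=1 n0=1 q=0 clk=1
t19.Δ0 z=1 r=0 u=1 x=1 n2=0 p=0 v=1 n0=1 q=0 clk=1
t19.Δ1 z=1 r=0 u=1 x=1 n2=0 p=0 v=1 n0=1 q=0 clk=0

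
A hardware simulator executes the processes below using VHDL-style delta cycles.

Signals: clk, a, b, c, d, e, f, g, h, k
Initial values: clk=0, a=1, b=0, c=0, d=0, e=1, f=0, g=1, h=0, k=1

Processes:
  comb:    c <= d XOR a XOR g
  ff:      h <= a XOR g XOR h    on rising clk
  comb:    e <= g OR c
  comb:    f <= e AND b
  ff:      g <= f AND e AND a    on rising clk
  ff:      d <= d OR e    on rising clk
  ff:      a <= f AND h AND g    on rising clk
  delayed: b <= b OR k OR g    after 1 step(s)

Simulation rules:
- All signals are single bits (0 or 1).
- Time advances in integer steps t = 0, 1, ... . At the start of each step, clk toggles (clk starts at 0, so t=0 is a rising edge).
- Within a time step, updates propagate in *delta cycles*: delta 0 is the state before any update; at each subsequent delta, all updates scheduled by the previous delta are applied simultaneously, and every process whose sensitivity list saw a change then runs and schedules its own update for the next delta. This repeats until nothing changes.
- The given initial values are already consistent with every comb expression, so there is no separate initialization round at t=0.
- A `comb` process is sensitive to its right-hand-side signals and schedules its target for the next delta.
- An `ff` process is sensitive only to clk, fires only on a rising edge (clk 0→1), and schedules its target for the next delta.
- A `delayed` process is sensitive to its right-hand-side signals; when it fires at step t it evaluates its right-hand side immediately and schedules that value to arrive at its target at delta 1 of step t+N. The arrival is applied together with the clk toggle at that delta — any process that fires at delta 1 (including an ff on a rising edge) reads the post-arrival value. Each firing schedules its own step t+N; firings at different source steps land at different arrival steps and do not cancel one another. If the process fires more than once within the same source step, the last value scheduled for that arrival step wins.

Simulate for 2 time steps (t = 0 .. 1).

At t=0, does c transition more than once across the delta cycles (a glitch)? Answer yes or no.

no

[bits: k,a,h,f,c,b,e,clk,d,g]
t=0: Δ0=1100001001 Δ1=1100001101 Δ2=1000001110 Δ3=1000100110 Δ4=1000101110 | 4Δ
t=1: Δ0=1000101110 Δ1=1000111010 Δ2=1001111010 | 2Δ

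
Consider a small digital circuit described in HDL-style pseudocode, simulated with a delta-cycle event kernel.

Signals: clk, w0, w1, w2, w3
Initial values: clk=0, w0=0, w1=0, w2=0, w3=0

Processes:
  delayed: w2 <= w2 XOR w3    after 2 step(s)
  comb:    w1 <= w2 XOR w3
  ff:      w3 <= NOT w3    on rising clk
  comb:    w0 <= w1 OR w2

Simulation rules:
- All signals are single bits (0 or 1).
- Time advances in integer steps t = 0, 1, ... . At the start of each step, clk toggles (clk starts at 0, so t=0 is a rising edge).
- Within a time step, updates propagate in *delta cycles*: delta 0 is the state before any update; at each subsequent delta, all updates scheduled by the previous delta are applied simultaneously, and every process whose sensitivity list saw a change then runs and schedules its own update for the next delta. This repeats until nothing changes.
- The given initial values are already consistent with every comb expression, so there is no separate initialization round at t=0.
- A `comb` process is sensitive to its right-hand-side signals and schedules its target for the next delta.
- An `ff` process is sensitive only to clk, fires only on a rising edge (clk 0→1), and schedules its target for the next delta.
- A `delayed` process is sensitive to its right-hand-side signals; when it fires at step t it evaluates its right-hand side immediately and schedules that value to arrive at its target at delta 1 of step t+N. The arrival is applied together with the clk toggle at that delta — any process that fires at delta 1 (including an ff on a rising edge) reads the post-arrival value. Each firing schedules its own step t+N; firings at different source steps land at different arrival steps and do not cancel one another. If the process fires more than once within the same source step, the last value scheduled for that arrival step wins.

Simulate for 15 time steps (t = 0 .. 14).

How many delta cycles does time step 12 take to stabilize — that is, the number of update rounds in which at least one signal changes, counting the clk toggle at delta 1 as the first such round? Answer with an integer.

3

t0.Δ0 w3=0 w1=0 w0=0 clk=0 w2=0
t0.Δ1 w3=0 w1=0 w0=0 clk=1 w2=0
t0.Δ2 w3=1 w1=0 w0=0 clk=1 w2=0
t0.Δ3 w3=1 w1=1 w0=0 clk=1 w2=0
t0.Δ4 w3=1 w1=1 w0=1 clk=1 w2=0
t1.Δ0 w3=1 w1=1 w0=1 clk=1 w2=0
t1.Δ1 w3=1 w1=1 w0=1 clk=0 w2=0
t2.Δ0 w3=1 w1=1 w0=1 clk=0 w2=0
t2.Δ1 w3=1 w1=1 w0=1 clk=1 w2=1
t2.Δ2 w3=0 w1=0 w0=1 clk=1 w2=1
t2.Δ3 w3=0 w1=1 w0=1 clk=1 w2=1
t3.Δ0 w3=0 w1=1 w0=1 clk=1 w2=1
t3.Δ1 w3=0 w1=1 w0=1 clk=0 w2=1
t4.Δ0 w3=0 w1=1 w0=1 clk=0 w2=1
t4.Δ1 w3=0 w1=1 w0=1 clk=1 w2=1
t4.Δ2 w3=1 w1=1 w0=1 clk=1 w2=1
t4.Δ3 w3=1 w1=0 w0=1 clk=1 w2=1
t5.Δ0 w3=1 w1=0 w0=1 clk=1 w2=1
t5.Δ1 w3=1 w1=0 w0=1 clk=0 w2=1
t6.Δ0 w3=1 w1=0 w0=1 clk=0 w2=1
t6.Δ1 w3=1 w1=0 w0=1 clk=1 w2=0
t6.Δ2 w3=0 w1=1 w0=0 clk=1 w2=0
t6.Δ3 w3=0 w1=0 w0=1 clk=1 w2=0
t6.Δ4 w3=0 w1=0 w0=0 clk=1 w2=0
t7.Δ0 w3=0 w1=0 w0=0 clk=1 w2=0
t7.Δ1 w3=0 w1=0 w0=0 clk=0 w2=0
t8.Δ0 w3=0 w1=0 w0=0 clk=0 w2=0
t8.Δ1 w3=0 w1=0 w0=0 clk=1 w2=0
t8.Δ2 w3=1 w1=0 w0=0 clk=1 w2=0
t8.Δ3 w3=1 w1=1 w0=0 clk=1 w2=0
t8.Δ4 w3=1 w1=1 w0=1 clk=1 w2=0
t9.Δ0 w3=1 w1=1 w0=1 clk=1 w2=0
t9.Δ1 w3=1 w1=1 w0=1 clk=0 w2=0
t10.Δ0 w3=1 w1=1 w0=1 clk=0 w2=0
t10.Δ1 w3=1 w1=1 w0=1 clk=1 w2=1
t10.Δ2 w3=0 w1=0 w0=1 clk=1 w2=1
t10.Δ3 w3=0 w1=1 w0=1 clk=1 w2=1
t11.Δ0 w3=0 w1=1 w0=1 clk=1 w2=1
t11.Δ1 w3=0 w1=1 w0=1 clk=0 w2=1
t12.Δ0 w3=0 w1=1 w0=1 clk=0 w2=1
t12.Δ1 w3=0 w1=1 w0=1 clk=1 w2=1
t12.Δ2 w3=1 w1=1 w0=1 clk=1 w2=1
t12.Δ3 w3=1 w1=0 w0=1 clk=1 w2=1
t13.Δ0 w3=1 w1=0 w0=1 clk=1 w2=1
t13.Δ1 w3=1 w1=0 w0=1 clk=0 w2=1
t14.Δ0 w3=1 w1=0 w0=1 clk=0 w2=1
t14.Δ1 w3=1 w1=0 w0=1 clk=1 w2=0
t14.Δ2 w3=0 w1=1 w0=0 clk=1 w2=0
t14.Δ3 w3=0 w1=0 w0=1 clk=1 w2=0
t14.Δ4 w3=0 w1=0 w0=0 clk=1 w2=0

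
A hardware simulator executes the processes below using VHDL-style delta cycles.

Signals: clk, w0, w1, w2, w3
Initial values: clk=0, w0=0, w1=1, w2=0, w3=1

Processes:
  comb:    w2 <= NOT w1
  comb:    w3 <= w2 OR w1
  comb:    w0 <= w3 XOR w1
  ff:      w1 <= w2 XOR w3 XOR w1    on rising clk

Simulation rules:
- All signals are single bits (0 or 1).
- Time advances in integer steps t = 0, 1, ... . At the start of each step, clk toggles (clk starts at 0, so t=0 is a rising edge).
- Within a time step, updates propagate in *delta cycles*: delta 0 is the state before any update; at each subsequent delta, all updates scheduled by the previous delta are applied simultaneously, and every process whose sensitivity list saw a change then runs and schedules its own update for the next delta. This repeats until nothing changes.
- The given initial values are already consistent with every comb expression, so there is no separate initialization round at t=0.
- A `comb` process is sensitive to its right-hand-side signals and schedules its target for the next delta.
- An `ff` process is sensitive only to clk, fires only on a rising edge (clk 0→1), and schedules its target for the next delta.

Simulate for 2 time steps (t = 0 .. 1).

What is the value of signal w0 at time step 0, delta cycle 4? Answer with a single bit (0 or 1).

0

t0.Δ0 clk=0 w2=0 w1=1 w0=0 w3=1
t0.Δ1 clk=1 w2=0 w1=1 w0=0 w3=1
t0.Δ2 clk=1 w2=0 w1=0 w0=0 w3=1
t0.Δ3 clk=1 w2=1 w1=0 w0=1 w3=0
t0.Δ4 clk=1 w2=1 w1=0 w0=0 w3=1
t0.Δ5 clk=1 w2=1 w1=0 w0=1 w3=1
t1.Δ0 clk=1 w2=1 w1=0 w0=1 w3=1
t1.Δ1 clk=0 w2=1 w1=0 w0=1 w3=1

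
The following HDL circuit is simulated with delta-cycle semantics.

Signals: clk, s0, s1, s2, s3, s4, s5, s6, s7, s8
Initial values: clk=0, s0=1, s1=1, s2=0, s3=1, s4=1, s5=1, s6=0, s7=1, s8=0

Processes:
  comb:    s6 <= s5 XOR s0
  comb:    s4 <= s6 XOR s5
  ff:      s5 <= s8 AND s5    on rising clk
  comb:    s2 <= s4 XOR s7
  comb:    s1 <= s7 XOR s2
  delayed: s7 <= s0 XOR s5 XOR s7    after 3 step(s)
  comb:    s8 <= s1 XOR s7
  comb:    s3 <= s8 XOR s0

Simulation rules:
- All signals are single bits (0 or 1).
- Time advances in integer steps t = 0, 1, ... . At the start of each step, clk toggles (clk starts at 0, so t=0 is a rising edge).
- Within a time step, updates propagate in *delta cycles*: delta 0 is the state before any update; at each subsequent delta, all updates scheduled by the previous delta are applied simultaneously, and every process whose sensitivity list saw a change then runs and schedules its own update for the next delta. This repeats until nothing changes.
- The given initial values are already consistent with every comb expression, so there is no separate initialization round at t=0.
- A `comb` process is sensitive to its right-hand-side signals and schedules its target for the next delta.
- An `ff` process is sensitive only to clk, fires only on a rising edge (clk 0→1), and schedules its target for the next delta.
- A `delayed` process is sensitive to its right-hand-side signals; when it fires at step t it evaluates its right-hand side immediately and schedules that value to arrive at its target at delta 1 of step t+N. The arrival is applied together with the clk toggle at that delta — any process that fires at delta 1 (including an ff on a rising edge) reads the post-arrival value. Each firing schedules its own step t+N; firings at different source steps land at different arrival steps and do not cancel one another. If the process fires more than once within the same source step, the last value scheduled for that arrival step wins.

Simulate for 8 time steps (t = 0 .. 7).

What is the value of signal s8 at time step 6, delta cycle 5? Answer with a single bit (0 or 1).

0

t=0 Δ0: s3=1 clk=0 s4=1 s2=0 s5=1 s1=1 s8=0 s0=1 s6=0 s7=1
  Δ1: clk:0→1
  Δ2: s5:1→0
  Δ3: s4:1→0, s6:0→1
  Δ4: s4:0→1, s2:0→1
  Δ5: s2:1→0, s1:1→0
  Δ6: s1:0→1, s8:0→1
  Δ7: s3:1→0, s8:1→0
  Δ8: s3:0→1
  (8Δ to stable)
t=1 Δ0: s3=1 clk=1 s4=1 s2=0 s5=0 s1=1 s8=0 s0=1 s6=1 s7=1
  Δ1: clk:1→0
  (1Δ to stable)
t=2 Δ0: s3=1 clk=0 s4=1 s2=0 s5=0 s1=1 s8=0 s0=1 s6=1 s7=1
  Δ1: clk:0→1
  (1Δ to stable)
t=3 Δ0: s3=1 clk=1 s4=1 s2=0 s5=0 s1=1 s8=0 s0=1 s6=1 s7=1
  Δ1: clk:1→0, s7:1→0
  Δ2: s2:0→1, s1:1→0, s8:0→1
  Δ3: s3:1→0, s1:0→1, s8:1→0
  Δ4: s3:0→1, s8:0→1
  Δ5: s3:1→0
  (5Δ to stable)
t=4 Δ0: s3=0 clk=0 s4=1 s2=1 s5=0 s1=1 s8=1 s0=1 s6=1 s7=0
  Δ1: clk:0→1
  (1Δ to stable)
t=5 Δ0: s3=0 clk=1 s4=1 s2=1 s5=0 s1=1 s8=1 s0=1 s6=1 s7=0
  Δ1: clk:1→0
  (1Δ to stable)
t=6 Δ0: s3=0 clk=0 s4=1 s2=1 s5=0 s1=1 s8=1 s0=1 s6=1 s7=0
  Δ1: clk:0→1, s7:0→1
  Δ2: s2:1→0, s1:1→0, s8:1→0
  Δ3: s3:0→1, s1:0→1, s8:0→1
  Δ4: s3:1→0, s8:1→0
  Δ5: s3:0→1
  (5Δ to stable)
t=7 Δ0: s3=1 clk=1 s4=1 s2=0 s5=0 s1=1 s8=0 s0=1 s6=1 s7=1
  Δ1: clk:1→0
  (1Δ to stable)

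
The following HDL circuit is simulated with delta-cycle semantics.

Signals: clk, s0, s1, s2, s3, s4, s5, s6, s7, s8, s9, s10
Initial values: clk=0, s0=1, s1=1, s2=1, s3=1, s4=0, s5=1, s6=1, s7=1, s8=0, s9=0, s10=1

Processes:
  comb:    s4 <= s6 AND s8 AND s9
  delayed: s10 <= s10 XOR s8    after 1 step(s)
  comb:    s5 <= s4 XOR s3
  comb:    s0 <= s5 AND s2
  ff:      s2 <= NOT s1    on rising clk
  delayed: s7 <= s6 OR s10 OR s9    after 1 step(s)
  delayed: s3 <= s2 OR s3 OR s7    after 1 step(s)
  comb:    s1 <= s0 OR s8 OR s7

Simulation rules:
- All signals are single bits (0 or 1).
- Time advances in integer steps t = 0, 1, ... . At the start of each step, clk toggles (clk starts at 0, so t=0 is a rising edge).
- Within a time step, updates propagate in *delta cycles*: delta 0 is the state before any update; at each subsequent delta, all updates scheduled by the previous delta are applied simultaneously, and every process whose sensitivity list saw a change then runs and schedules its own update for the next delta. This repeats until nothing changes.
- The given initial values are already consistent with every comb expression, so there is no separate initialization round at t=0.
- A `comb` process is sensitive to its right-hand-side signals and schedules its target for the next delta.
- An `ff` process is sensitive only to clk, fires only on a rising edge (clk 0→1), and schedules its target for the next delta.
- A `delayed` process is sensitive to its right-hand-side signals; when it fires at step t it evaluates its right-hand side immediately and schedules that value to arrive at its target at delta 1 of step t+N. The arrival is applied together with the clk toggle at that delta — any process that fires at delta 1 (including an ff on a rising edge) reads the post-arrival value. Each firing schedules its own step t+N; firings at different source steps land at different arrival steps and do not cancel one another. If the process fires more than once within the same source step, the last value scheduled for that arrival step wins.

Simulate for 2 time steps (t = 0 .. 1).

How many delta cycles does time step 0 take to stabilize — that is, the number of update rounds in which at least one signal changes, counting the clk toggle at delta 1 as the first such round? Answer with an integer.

3

[bits: s6,s7,s3,clk,s0,s5,s9,s8,s2,s1,s4,s10]
t=0: Δ0=111011001101 Δ1=111111001101 Δ2=111111000101 Δ3=111101000101 | 3Δ
t=1: Δ0=111101000101 Δ1=111001000101 | 1Δ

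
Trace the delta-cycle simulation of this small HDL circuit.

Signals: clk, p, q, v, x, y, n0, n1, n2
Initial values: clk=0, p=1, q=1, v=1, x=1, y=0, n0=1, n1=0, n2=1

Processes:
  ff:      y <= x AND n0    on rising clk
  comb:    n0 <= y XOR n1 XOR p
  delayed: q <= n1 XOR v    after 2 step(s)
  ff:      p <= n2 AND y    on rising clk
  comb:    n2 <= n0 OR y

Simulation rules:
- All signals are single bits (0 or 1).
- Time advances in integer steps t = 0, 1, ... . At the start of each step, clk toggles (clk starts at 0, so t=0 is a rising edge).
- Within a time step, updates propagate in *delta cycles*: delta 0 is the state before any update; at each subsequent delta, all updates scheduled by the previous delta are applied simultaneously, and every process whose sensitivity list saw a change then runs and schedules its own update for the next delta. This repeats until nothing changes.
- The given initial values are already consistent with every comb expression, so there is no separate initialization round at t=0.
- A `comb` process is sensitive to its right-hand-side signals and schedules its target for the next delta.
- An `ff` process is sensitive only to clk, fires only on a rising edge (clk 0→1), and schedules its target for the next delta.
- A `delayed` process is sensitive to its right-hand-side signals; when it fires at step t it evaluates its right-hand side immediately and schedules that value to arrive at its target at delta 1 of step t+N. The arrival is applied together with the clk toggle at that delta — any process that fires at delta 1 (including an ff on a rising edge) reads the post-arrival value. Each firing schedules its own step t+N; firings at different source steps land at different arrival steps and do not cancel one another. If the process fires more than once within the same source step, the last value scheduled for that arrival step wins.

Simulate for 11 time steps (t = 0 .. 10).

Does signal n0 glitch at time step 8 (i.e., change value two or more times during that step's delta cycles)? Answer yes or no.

[bits: q,p,y,n2,v,x,n0,n1,clk]
t=0: Δ0=110111100 Δ1=110111101 Δ2=101111101 | 2Δ
t=1: Δ0=101111101 Δ1=101111100 | 1Δ
t=2: Δ0=101111100 Δ1=101111101 Δ2=111111101 Δ3=111111001 | 3Δ
t=3: Δ0=111111001 Δ1=111111000 | 1Δ
t=4: Δ0=111111000 Δ1=111111001 Δ2=110111001 Δ3=110011101 Δ4=110111101 | 4Δ
t=5: Δ0=110111101 Δ1=110111100 | 1Δ
t=6: Δ0=110111100 Δ1=110111101 Δ2=101111101 | 2Δ
t=7: Δ0=101111101 Δ1=101111100 | 1Δ
t=8: Δ0=101111100 Δ1=101111101 Δ2=111111101 Δ3=111111001 | 3Δ
t=9: Δ0=111111001 Δ1=111111000 | 1Δ
t=10: Δ0=111111000 Δ1=111111001 Δ2=110111001 Δ3=110011101 Δ4=110111101 | 4Δ

no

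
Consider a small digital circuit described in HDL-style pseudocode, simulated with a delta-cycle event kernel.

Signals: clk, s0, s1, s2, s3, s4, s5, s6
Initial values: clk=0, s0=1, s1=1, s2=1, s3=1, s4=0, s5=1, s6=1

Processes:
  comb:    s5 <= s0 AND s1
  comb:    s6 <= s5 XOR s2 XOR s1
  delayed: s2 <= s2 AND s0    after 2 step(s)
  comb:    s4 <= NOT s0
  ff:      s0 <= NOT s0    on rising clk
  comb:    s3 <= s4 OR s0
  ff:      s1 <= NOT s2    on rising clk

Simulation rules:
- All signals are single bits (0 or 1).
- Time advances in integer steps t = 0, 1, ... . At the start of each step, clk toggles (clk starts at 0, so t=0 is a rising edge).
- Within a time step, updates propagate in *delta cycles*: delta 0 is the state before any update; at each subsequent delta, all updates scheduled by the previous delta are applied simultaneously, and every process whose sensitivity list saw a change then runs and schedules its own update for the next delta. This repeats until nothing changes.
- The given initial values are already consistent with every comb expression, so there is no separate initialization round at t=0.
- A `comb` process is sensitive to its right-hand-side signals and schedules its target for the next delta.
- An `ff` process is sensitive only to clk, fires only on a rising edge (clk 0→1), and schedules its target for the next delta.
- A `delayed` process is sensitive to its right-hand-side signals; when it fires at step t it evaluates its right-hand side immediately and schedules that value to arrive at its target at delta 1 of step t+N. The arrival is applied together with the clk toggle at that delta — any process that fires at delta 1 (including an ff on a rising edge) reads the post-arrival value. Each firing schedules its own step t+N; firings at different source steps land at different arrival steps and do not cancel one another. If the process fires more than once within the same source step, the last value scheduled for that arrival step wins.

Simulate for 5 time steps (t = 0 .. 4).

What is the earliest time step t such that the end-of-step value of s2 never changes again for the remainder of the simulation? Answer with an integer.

2

[bits: s6,s3,s2,s1,clk,s5,s4,s0]
t=0: Δ0=11110101 Δ1=11111101 Δ2=11101100 Δ3=00101010 Δ4=11101010 | 4Δ
t=1: Δ0=11101010 Δ1=11100010 | 1Δ
t=2: Δ0=11100010 Δ1=11001010 Δ2=01011011 Δ3=11011101 Δ4=01011101 | 4Δ
t=3: Δ0=01011101 Δ1=01010101 | 1Δ
t=4: Δ0=01010101 Δ1=01011101 Δ2=01011100 Δ3=00011010 Δ4=11011010 | 4Δ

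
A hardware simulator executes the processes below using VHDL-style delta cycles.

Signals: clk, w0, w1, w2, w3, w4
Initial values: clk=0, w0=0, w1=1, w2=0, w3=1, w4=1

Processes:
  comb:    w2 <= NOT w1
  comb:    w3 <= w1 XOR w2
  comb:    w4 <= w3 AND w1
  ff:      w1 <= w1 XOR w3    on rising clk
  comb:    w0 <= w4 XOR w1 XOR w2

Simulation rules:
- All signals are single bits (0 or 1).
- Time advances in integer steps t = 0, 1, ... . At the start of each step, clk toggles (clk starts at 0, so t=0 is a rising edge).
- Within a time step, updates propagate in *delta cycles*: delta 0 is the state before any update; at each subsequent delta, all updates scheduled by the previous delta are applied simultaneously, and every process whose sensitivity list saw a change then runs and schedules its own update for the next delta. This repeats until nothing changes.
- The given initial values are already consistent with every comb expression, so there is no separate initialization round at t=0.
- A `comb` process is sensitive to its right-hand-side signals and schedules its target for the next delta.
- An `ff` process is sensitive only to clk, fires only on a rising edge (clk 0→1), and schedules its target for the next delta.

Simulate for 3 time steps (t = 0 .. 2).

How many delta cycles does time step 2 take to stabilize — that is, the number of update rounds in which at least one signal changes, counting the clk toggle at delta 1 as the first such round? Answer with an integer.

6

t=0 Δ0: w4=1 clk=0 w0=0 w2=0 w1=1 w3=1
  Δ1: clk:0→1
  Δ2: w1:1→0
  Δ3: w4:1→0, w0:0→1, w2:0→1, w3:1→0
  Δ4: w3:0→1
  (4Δ to stable)
t=1 Δ0: w4=0 clk=1 w0=1 w2=1 w1=0 w3=1
  Δ1: clk:1→0
  (1Δ to stable)
t=2 Δ0: w4=0 clk=0 w0=1 w2=1 w1=0 w3=1
  Δ1: clk:0→1
  Δ2: w1:0→1
  Δ3: w4:0→1, w0:1→0, w2:1→0, w3:1→0
  Δ4: w4:1→0, w3:0→1
  Δ5: w4:0→1, w0:0→1
  Δ6: w0:1→0
  (6Δ to stable)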